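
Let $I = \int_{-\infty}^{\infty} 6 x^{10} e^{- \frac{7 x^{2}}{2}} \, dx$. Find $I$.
$\frac{810 \sqrt{14} \sqrt{\pi}}{16807}$

Begin with the known integral
$$J(a) = \int_{-\infty}^{\infty} 6 e^{- a x^{2}} \, dx = \frac{6 \sqrt{\pi}}{\sqrt{a}}.$$

Differentiating under the integral sign brings down a factor of $(-x^2)$:
$$\frac{dJ}{da} = \int_{-\infty}^{\infty} - 6 x^{2} e^{- a x^{2}} \, dx = - \frac{3 \sqrt{\pi}}{a^{\frac{3}{2}}}.$$

Repeating $5$ times in total — each differentiation brings down another $(-x^2)$ — gives
$$\frac{d^{5}J}{da^{5}} = \int_{-\infty}^{\infty} - 6 x^{10} e^{- a x^{2}} \, dx = - \frac{2835 \sqrt{\pi}}{16 a^{\frac{11}{2}}},$$
and the integrand here is $(-1)^{5}$ times the target integrand, so $I = (-1)^{5}\,\frac{d^{5}J}{da^{5}} = \frac{2835 \sqrt{\pi}}{16 a^{\frac{11}{2}}}$.

Setting $a = \frac{7}{2}$:
$$I = \frac{810 \sqrt{14} \sqrt{\pi}}{16807}.$$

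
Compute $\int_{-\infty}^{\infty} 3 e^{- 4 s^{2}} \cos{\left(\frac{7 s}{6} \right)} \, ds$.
$\frac{3 \sqrt{\pi}}{2 e^{\frac{49}{576}}}$

Let $b$ denote the cosine frequency and define $I(b) = \int_{-\infty}^{\infty} 3 e^{- 4 s^{2}} \cos{\left(b s \right)} \, ds$.

Differentiating under the integral sign,
$$I'(b) = \int_{-\infty}^{\infty} - 3 s e^{- 4 s^{2}} \sin{\left(b s \right)} \, ds.$$

Integrate $\int_{-\infty}^{\infty} s \sin(b s)\, e^{- 4 s^{2}}\, ds$ by parts with $u = \sin(b s)$ and $dv = s\, e^{- 4 s^{2}}\, ds$, giving $v = - \frac{e^{- 4 s^{2}}}{8}$. The boundary term vanishes and
$$\int_{-\infty}^{\infty} s \sin(b s)\, e^{- 4 s^{2}}\, ds = \frac{b}{8} \int_{-\infty}^{\infty} \cos(b s)\, e^{- 4 s^{2}}\, ds,$$
so $I'(b) = - \frac{b}{8}\, I(b)$.

This is a separable first-order ODE; solving with the initial condition $I(0) = \int_{-\infty}^{\infty} 3 e^{- 4 s^{2}}\,ds = \frac{3 \sqrt{\pi}}{2}$ gives
$$I(b) = \frac{3 \sqrt{\pi} e^{- \frac{b^{2}}{16}}}{2}.$$

Setting $b = \frac{7}{6}$:
$$I = \frac{3 \sqrt{\pi}}{2 e^{\frac{49}{576}}}.$$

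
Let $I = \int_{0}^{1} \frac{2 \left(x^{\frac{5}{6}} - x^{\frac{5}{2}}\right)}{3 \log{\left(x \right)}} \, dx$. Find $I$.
$\log{\left(\frac{11^{\frac{2}{3}} \sqrt[3]{21}}{21} \right)}$

Consider the one-parameter family: let $I(a) = \int_{0}^{1} \frac{2 \left(x^{\frac{5}{6}} - x^{a}\right)}{3 \log{\left(x \right)}} \, dx$.

Since $\dfrac{\partial}{\partial a}\,x^{a} = x^{a} \ln x$, the $\ln x$ in the denominator cancels and
$$\frac{dI}{da} = \int_{0}^{1} - \frac{2}{3} x^{a} \, dx = - \frac{2}{3} \left[\frac{x^{a+1}}{a+1}\right]_0^1 = - \frac{2}{3 a + 3}.$$

Integrating with respect to $a$ gives $I(a) = - \frac{2 \log{\left(a + 1 \right)}}{3} - \frac{2 \log{\left(6 \right)}}{3} + \frac{2 \log{\left(11 \right)}}{3} + C$.

At $a = \frac{5}{6}$ the integrand is identically $0$, so $I(\frac{5}{6}) = 0$. The closed form gives $0$, hence $C = 0$.

Setting $a = \frac{5}{2}$:
$$I = \log{\left(\frac{11^{\frac{2}{3}} \sqrt[3]{21}}{21} \right)}.$$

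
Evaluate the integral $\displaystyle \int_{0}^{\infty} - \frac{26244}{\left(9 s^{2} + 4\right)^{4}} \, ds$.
$- \frac{10935 \pi}{1024}$

Start from the standard arctangent integral
$$J(a) = \int_{0}^{\infty} - \frac{4}{a^{2} + s^{2}} \, ds = - \frac{2 \pi}{a}.$$

Differentiating under the integral sign with respect to $a$,
$$\frac{dJ}{da} = \int_{0}^{\infty} \frac{8 a}{\left(a^{2} + s^{2}\right)^{2}} \, ds = \frac{2 \pi}{a^{2}},$$
so $\int_{0}^{\infty} - \frac{4}{\left(a^{2} + s^{2}\right)^{2}} \, ds = - \frac{\pi}{a^{3}}$.

Repeating — each differentiation of $1/(s^2+a^2)^j$ produces $-2ja/(s^2+a^2)^{j+1}$ — and dividing through by $-2ja$ at each step yields, after $3$ differentiations in total,
$$\int_{0}^{\infty} - \frac{4}{\left(a^{2} + s^{2}\right)^{4}} \, ds = - \frac{5 \pi}{8 a^{7}}.$$

Setting $a = \frac{2}{3}$:
$$I = - \frac{10935 \pi}{1024}.$$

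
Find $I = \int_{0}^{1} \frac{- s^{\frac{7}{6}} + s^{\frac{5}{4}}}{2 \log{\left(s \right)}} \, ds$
$\log{\left(\frac{3 \sqrt{78}}{26} \right)}$

Consider the one-parameter family: let $I(a) = \int_{0}^{1} \frac{s^{\frac{5}{4}} - s^{a}}{2 \log{\left(s \right)}} \, ds$.

Since $\dfrac{\partial}{\partial a}\,s^{a} = s^{a} \ln s$, the $\ln s$ in the denominator cancels and
$$\frac{dI}{da} = \int_{0}^{1} - \frac{1}{2} s^{a} \, ds = - \frac{1}{2} \left[\frac{s^{a+1}}{a+1}\right]_0^1 = - \frac{1}{2 a + 2}.$$

Integrating with respect to $a$ gives $I(a) = - \frac{\log{\left(a + 1 \right)}}{2} - \log{\left(2 \right)} + \log{\left(3 \right)} + C$.

At $a = \frac{5}{4}$ the integrand is identically $0$, so $I(\frac{5}{4}) = 0$. The closed form gives $0$, hence $C = 0$.

Setting $a = \frac{7}{6}$:
$$I = \log{\left(\frac{3 \sqrt{78}}{26} \right)}.$$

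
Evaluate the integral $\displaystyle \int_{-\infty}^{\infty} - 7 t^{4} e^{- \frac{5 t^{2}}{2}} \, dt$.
$- \frac{21 \sqrt{10} \sqrt{\pi}}{125}$

Start from the elementary integral
$$J(a) = \int_{-\infty}^{\infty} - 7 e^{- a t^{2}} \, dt = - \frac{7 \sqrt{\pi}}{\sqrt{a}}.$$

Differentiating under the integral sign brings down a factor of $(-t^2)$:
$$\frac{dJ}{da} = \int_{-\infty}^{\infty} 7 t^{2} e^{- a t^{2}} \, dt = \frac{7 \sqrt{\pi}}{2 a^{\frac{3}{2}}}.$$

Repeating twice in total — each differentiation brings down another $(-t^2)$ — gives
$$\frac{d^{2}J}{da^{2}} = \int_{-\infty}^{\infty} - 7 t^{4} e^{- a t^{2}} \, dt = - \frac{21 \sqrt{\pi}}{4 a^{\frac{5}{2}}},$$
and the integrand here is exactly the target integrand, so $I = - \frac{21 \sqrt{\pi}}{4 a^{\frac{5}{2}}}$.

Setting $a = \frac{5}{2}$:
$$I = - \frac{21 \sqrt{10} \sqrt{\pi}}{125}.$$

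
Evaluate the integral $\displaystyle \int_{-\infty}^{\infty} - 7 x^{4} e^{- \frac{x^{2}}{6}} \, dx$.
$- 189 \sqrt{6} \sqrt{\pi}$

Begin with the known integral
$$J(a) = \int_{-\infty}^{\infty} - 7 e^{- a x^{2}} \, dx = - \frac{7 \sqrt{\pi}}{\sqrt{a}}.$$

Differentiating under the integral sign brings down a factor of $(-x^2)$:
$$\frac{dJ}{da} = \int_{-\infty}^{\infty} 7 x^{2} e^{- a x^{2}} \, dx = \frac{7 \sqrt{\pi}}{2 a^{\frac{3}{2}}}.$$

Repeating twice in total — each differentiation brings down another $(-x^2)$ — gives
$$\frac{d^{2}J}{da^{2}} = \int_{-\infty}^{\infty} - 7 x^{4} e^{- a x^{2}} \, dx = - \frac{21 \sqrt{\pi}}{4 a^{\frac{5}{2}}},$$
and the integrand here is exactly the target integrand, so $I = - \frac{21 \sqrt{\pi}}{4 a^{\frac{5}{2}}}$.

Setting $a = \frac{1}{6}$:
$$I = - 189 \sqrt{6} \sqrt{\pi}.$$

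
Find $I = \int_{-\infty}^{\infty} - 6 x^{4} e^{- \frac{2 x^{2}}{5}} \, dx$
$- \frac{225 \sqrt{10} \sqrt{\pi}}{16}$

Consider the simpler parametrised integral
$$J(a) = \int_{-\infty}^{\infty} - 6 e^{- a x^{2}} \, dx = - \frac{6 \sqrt{\pi}}{\sqrt{a}}.$$

Differentiating under the integral sign brings down a factor of $(-x^2)$:
$$\frac{dJ}{da} = \int_{-\infty}^{\infty} 6 x^{2} e^{- a x^{2}} \, dx = \frac{3 \sqrt{\pi}}{a^{\frac{3}{2}}}.$$

Repeating twice in total — each differentiation brings down another $(-x^2)$ — gives
$$\frac{d^{2}J}{da^{2}} = \int_{-\infty}^{\infty} - 6 x^{4} e^{- a x^{2}} \, dx = - \frac{9 \sqrt{\pi}}{2 a^{\frac{5}{2}}},$$
and the integrand here is exactly the target integrand, so $I = - \frac{9 \sqrt{\pi}}{2 a^{\frac{5}{2}}}$.

Setting $a = \frac{2}{5}$:
$$I = - \frac{225 \sqrt{10} \sqrt{\pi}}{16}.$$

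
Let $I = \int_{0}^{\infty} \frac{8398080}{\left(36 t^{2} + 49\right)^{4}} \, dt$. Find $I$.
$\frac{218700 \pi}{823543}$

Begin with the known result
$$J(a) = \int_{0}^{\infty} \frac{5}{a^{2} + t^{2}} \, dt = \frac{5 \pi}{2 a}.$$

Differentiating under the integral sign with respect to $a$,
$$\frac{dJ}{da} = \int_{0}^{\infty} - \frac{10 a}{\left(a^{2} + t^{2}\right)^{2}} \, dt = - \frac{5 \pi}{2 a^{2}},$$
so $\int_{0}^{\infty} \frac{5}{\left(a^{2} + t^{2}\right)^{2}} \, dt = \frac{5 \pi}{4 a^{3}}$.

Repeating — each differentiation of $1/(t^2+a^2)^j$ produces $-2ja/(t^2+a^2)^{j+1}$ — and dividing through by $-2ja$ at each step yields, after $3$ differentiations in total,
$$\int_{0}^{\infty} \frac{5}{\left(a^{2} + t^{2}\right)^{4}} \, dt = \frac{25 \pi}{32 a^{7}}.$$

Setting $a = \frac{7}{6}$:
$$I = \frac{218700 \pi}{823543}.$$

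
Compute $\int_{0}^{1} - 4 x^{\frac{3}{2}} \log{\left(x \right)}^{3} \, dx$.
$\frac{384}{625}$

Begin with the known integral
$$J(a) = \int_{0}^{1} - 4 x^{a} \, dx = - \frac{4}{a + 1}.$$

Differentiating under the integral sign brings down a factor of $\ln x$:
$$\frac{dJ}{da} = \int_{0}^{1} - 4 x^{a} \log{\left(x \right)} \, dx = \frac{4}{\left(a + 1\right)^{2}}.$$

Repeating $3$ times in total — each differentiation brings down another $\ln x$ — gives
$$\frac{d^{3}J}{da^{3}} = \int_{0}^{1} - 4 x^{a} \log{\left(x \right)}^{3} \, dx = \frac{24}{\left(a + 1\right)^{4}},$$
and the integrand here is exactly the target integrand, so $I = \frac{24}{\left(a + 1\right)^{4}}$.

Setting $a = \frac{3}{2}$:
$$I = \frac{384}{625}.$$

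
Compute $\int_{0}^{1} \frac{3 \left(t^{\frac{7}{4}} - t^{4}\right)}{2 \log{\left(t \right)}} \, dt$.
$\log{\left(\frac{11 \sqrt{55}}{200} \right)}$

Consider the one-parameter family: let $I(a) = \int_{0}^{1} \frac{3 \left(- t^{4} + t^{a}\right)}{2 \log{\left(t \right)}} \, dt$.

Since $\dfrac{\partial}{\partial a}\,t^{a} = t^{a} \ln t$, the $\ln t$ in the denominator cancels and
$$\frac{dI}{da} = \int_{0}^{1} \frac{3}{2} t^{a} \, dt = \frac{3}{2} \left[\frac{t^{a+1}}{a+1}\right]_0^1 = \frac{3}{2 \left(a + 1\right)}.$$

Integrating with respect to $a$ gives $I(a) = \frac{3 \log{\left(a + 1 \right)}}{2} - \frac{3 \log{\left(5 \right)}}{2} + C$.

At $a = 4$ the integrand is identically $0$, so $I(4) = 0$. The closed form gives $0$, hence $C = 0$.

Setting $a = \frac{7}{4}$:
$$I = \log{\left(\frac{11 \sqrt{55}}{200} \right)}.$$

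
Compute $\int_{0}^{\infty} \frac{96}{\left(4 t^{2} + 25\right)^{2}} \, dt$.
$\frac{12 \pi}{125}$

Recall the elementary integral
$$J(a) = \int_{0}^{\infty} \frac{6}{a^{2} + t^{2}} \, dt = \frac{3 \pi}{a}.$$

Differentiating under the integral sign with respect to $a$,
$$\frac{dJ}{da} = \int_{0}^{\infty} - \frac{12 a}{\left(a^{2} + t^{2}\right)^{2}} \, dt = - \frac{3 \pi}{a^{2}},$$
so $\int_{0}^{\infty} \frac{6}{\left(a^{2} + t^{2}\right)^{2}} \, dt = \frac{3 \pi}{2 a^{3}}$.

Setting $a = \frac{5}{2}$:
$$I = \frac{12 \pi}{125}.$$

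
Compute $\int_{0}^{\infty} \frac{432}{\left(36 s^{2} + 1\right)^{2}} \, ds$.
$18 \pi$

Start from the standard arctangent integral
$$J(a) = \int_{0}^{\infty} \frac{1}{3 \left(a^{2} + s^{2}\right)} \, ds = \frac{\pi}{6 a}.$$

Differentiating under the integral sign with respect to $a$,
$$\frac{dJ}{da} = \int_{0}^{\infty} - \frac{2 a}{3 \left(a^{2} + s^{2}\right)^{2}} \, ds = - \frac{\pi}{6 a^{2}},$$
so $\int_{0}^{\infty} \frac{1}{3 \left(a^{2} + s^{2}\right)^{2}} \, ds = \frac{\pi}{12 a^{3}}$.

Setting $a = \frac{1}{6}$:
$$I = 18 \pi.$$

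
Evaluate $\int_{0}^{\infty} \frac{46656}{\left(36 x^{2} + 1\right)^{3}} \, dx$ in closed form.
$1458 \pi$

Recall the elementary integral
$$J(a) = \int_{0}^{\infty} \frac{1}{a^{2} + x^{2}} \, dx = \frac{\pi}{2 a}.$$

Differentiating under the integral sign with respect to $a$,
$$\frac{dJ}{da} = \int_{0}^{\infty} - \frac{2 a}{\left(a^{2} + x^{2}\right)^{2}} \, dx = - \frac{\pi}{2 a^{2}},$$
so $\int_{0}^{\infty} \frac{1}{\left(a^{2} + x^{2}\right)^{2}} \, dx = \frac{\pi}{4 a^{3}}$.

Repeating — each differentiation of $1/(x^2+a^2)^j$ produces $-2ja/(x^2+a^2)^{j+1}$ — and dividing through by $-2ja$ at each step yields, after $2$ differentiations in total,
$$\int_{0}^{\infty} \frac{1}{\left(a^{2} + x^{2}\right)^{3}} \, dx = \frac{3 \pi}{16 a^{5}}.$$

Setting $a = \frac{1}{6}$:
$$I = 1458 \pi.$$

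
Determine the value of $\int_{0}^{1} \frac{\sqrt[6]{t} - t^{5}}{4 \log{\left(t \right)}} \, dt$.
$- \frac{\log{\left(6 \right)}}{2} + \frac{\log{\left(7 \right)}}{4}$

Introduce a parameter $a$ in the exponent: let $I(a) = \int_{0}^{1} \frac{\sqrt[6]{t} - t^{a}}{4 \log{\left(t \right)}} \, dt$.

Since $\dfrac{\partial}{\partial a}\,t^{a} = t^{a} \ln t$, the $\ln t$ in the denominator cancels and
$$\frac{dI}{da} = \int_{0}^{1} - \frac{1}{4} t^{a} \, dt = - \frac{1}{4} \left[\frac{t^{a+1}}{a+1}\right]_0^1 = - \frac{1}{4 a + 4}.$$

Integrating with respect to $a$ gives $I(a) = - \frac{\log{\left(a + 1 \right)}}{4} - \frac{\log{\left(6 \right)}}{4} + \frac{\log{\left(7 \right)}}{4} + C$.

At $a = \frac{1}{6}$ the integrand is identically $0$, so $I(\frac{1}{6}) = 0$. The closed form gives $0$, hence $C = 0$.

Setting $a = 5$:
$$I = - \frac{\log{\left(6 \right)}}{2} + \frac{\log{\left(7 \right)}}{4}.$$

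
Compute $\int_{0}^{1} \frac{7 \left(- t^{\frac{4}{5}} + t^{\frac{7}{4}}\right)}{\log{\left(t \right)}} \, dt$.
$- \log{\left(\frac{78364164096}{1522435234375} \right)}$

Consider the one-parameter family: let $I(a) = \int_{0}^{1} \frac{7 \left(t^{\frac{7}{4}} - t^{a}\right)}{\log{\left(t \right)}} \, dt$.

Since $\dfrac{\partial}{\partial a}\,t^{a} = t^{a} \ln t$, the $\ln t$ in the denominator cancels and
$$\frac{dI}{da} = \int_{0}^{1} -7 t^{a} \, dt = -7 \left[\frac{t^{a+1}}{a+1}\right]_0^1 = - \frac{7}{a + 1}.$$

Integrating with respect to $a$ gives $I(a) = - \log{\left(\frac{16384 \left(a + 1\right)^{7}}{19487171} \right)} + C$.

At $a = \frac{7}{4}$ the integrand is identically $0$, so $I(\frac{7}{4}) = 0$. The closed form gives $0$, hence $C = 0$.

Setting $a = \frac{4}{5}$:
$$I = - \log{\left(\frac{78364164096}{1522435234375} \right)}.$$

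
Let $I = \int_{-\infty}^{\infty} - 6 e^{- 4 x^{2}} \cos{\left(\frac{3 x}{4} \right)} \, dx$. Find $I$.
$- \frac{3 \sqrt{\pi}}{e^{\frac{9}{256}}}$

Define $I(b) = \int_{-\infty}^{\infty} - 6 e^{- 4 x^{2}} \cos{\left(b x \right)} \, dx$.

Differentiating under the integral sign,
$$I'(b) = \int_{-\infty}^{\infty} 6 x e^{- 4 x^{2}} \sin{\left(b x \right)} \, dx.$$

Integrate $\int_{-\infty}^{\infty} x \sin(b x)\, e^{- 4 x^{2}}\, dx$ by parts with $u = \sin(b x)$ and $dv = x\, e^{- 4 x^{2}}\, dx$, giving $v = - \frac{e^{- 4 x^{2}}}{8}$. The boundary term vanishes and
$$\int_{-\infty}^{\infty} x \sin(b x)\, e^{- 4 x^{2}}\, dx = \frac{b}{8} \int_{-\infty}^{\infty} \cos(b x)\, e^{- 4 x^{2}}\, dx,$$
so $I'(b) = - \frac{b}{8}\, I(b)$.

This is a separable first-order ODE; solving with the initial condition $I(0) = \int_{-\infty}^{\infty} - 6 e^{- 4 x^{2}}\,dx = - 3 \sqrt{\pi}$ gives
$$I(b) = - 3 \sqrt{\pi} e^{- \frac{b^{2}}{16}}.$$

Setting $b = \frac{3}{4}$:
$$I = - \frac{3 \sqrt{\pi}}{e^{\frac{9}{256}}}.$$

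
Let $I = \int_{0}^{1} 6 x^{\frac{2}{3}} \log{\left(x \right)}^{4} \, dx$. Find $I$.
$\frac{34992}{3125}$

Start from the elementary integral
$$J(a) = \int_{0}^{1} 6 x^{a} \, dx = \frac{6}{a + 1}.$$

Differentiating under the integral sign brings down a factor of $\ln x$:
$$\frac{dJ}{da} = \int_{0}^{1} 6 x^{a} \log{\left(x \right)} \, dx = - \frac{6}{\left(a + 1\right)^{2}}.$$

Repeating $4$ times in total — each differentiation brings down another $\ln x$ — gives
$$\frac{d^{4}J}{da^{4}} = \int_{0}^{1} 6 x^{a} \log{\left(x \right)}^{4} \, dx = \frac{144}{\left(a + 1\right)^{5}},$$
and the integrand here is exactly the target integrand, so $I = \frac{144}{\left(a + 1\right)^{5}}$.

Setting $a = \frac{2}{3}$:
$$I = \frac{34992}{3125}.$$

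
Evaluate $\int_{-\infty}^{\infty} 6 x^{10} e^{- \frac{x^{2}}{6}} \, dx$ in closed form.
$1377810 \sqrt{6} \sqrt{\pi}$

Consider the simpler parametrised integral
$$J(a) = \int_{-\infty}^{\infty} 6 e^{- a x^{2}} \, dx = \frac{6 \sqrt{\pi}}{\sqrt{a}}.$$

Differentiating under the integral sign brings down a factor of $(-x^2)$:
$$\frac{dJ}{da} = \int_{-\infty}^{\infty} - 6 x^{2} e^{- a x^{2}} \, dx = - \frac{3 \sqrt{\pi}}{a^{\frac{3}{2}}}.$$

Repeating $5$ times in total — each differentiation brings down another $(-x^2)$ — gives
$$\frac{d^{5}J}{da^{5}} = \int_{-\infty}^{\infty} - 6 x^{10} e^{- a x^{2}} \, dx = - \frac{2835 \sqrt{\pi}}{16 a^{\frac{11}{2}}},$$
and the integrand here is $(-1)^{5}$ times the target integrand, so $I = (-1)^{5}\,\frac{d^{5}J}{da^{5}} = \frac{2835 \sqrt{\pi}}{16 a^{\frac{11}{2}}}$.

Setting $a = \frac{1}{6}$:
$$I = 1377810 \sqrt{6} \sqrt{\pi}.$$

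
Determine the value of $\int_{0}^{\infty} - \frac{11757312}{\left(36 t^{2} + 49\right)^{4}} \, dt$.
$- \frac{43740 \pi}{117649}$

Begin with the known result
$$J(a) = \int_{0}^{\infty} - \frac{7}{a^{2} + t^{2}} \, dt = - \frac{7 \pi}{2 a}.$$

Differentiating under the integral sign with respect to $a$,
$$\frac{dJ}{da} = \int_{0}^{\infty} \frac{14 a}{\left(a^{2} + t^{2}\right)^{2}} \, dt = \frac{7 \pi}{2 a^{2}},$$
so $\int_{0}^{\infty} - \frac{7}{\left(a^{2} + t^{2}\right)^{2}} \, dt = - \frac{7 \pi}{4 a^{3}}$.

Repeating — each differentiation of $1/(t^2+a^2)^j$ produces $-2ja/(t^2+a^2)^{j+1}$ — and dividing through by $-2ja$ at each step yields, after $3$ differentiations in total,
$$\int_{0}^{\infty} - \frac{7}{\left(a^{2} + t^{2}\right)^{4}} \, dt = - \frac{35 \pi}{32 a^{7}}.$$

Setting $a = \frac{7}{6}$:
$$I = - \frac{43740 \pi}{117649}.$$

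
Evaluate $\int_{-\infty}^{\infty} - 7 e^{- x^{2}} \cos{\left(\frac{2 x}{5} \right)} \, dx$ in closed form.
$- \frac{7 \sqrt{\pi}}{e^{\frac{1}{25}}}$

Define $I(b) = \int_{-\infty}^{\infty} - 7 e^{- x^{2}} \cos{\left(b x \right)} \, dx$.

Differentiating under the integral sign,
$$I'(b) = \int_{-\infty}^{\infty} 7 x e^{- x^{2}} \sin{\left(b x \right)} \, dx.$$

Integrate $\int_{-\infty}^{\infty} x \sin(b x)\, e^{- x^{2}}\, dx$ by parts with $u = \sin(b x)$ and $dv = x\, e^{- x^{2}}\, dx$, giving $v = - \frac{e^{- x^{2}}}{2}$. The boundary term vanishes and
$$\int_{-\infty}^{\infty} x \sin(b x)\, e^{- x^{2}}\, dx = \frac{b}{2} \int_{-\infty}^{\infty} \cos(b x)\, e^{- x^{2}}\, dx,$$
so $I'(b) = - \frac{b}{2}\, I(b)$.

This is a separable first-order ODE; solving with the initial condition $I(0) = \int_{-\infty}^{\infty} - 7 e^{- x^{2}}\,dx = - 7 \sqrt{\pi}$ gives
$$I(b) = - 7 \sqrt{\pi} e^{- \frac{b^{2}}{4}}.$$

Setting $b = \frac{2}{5}$:
$$I = - \frac{7 \sqrt{\pi}}{e^{\frac{1}{25}}}.$$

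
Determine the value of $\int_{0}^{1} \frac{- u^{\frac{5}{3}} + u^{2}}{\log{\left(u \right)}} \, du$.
$\log{\left(\frac{9}{8} \right)}$

Replace the exponent $2$ by a parameter $a$: let $I(a) = \int_{0}^{1} \frac{- u^{\frac{5}{3}} + u^{a}}{\log{\left(u \right)}} \, du$.

Since $\dfrac{\partial}{\partial a}\,u^{a} = u^{a} \ln u$, the $\ln u$ in the denominator cancels and
$$\frac{dI}{da} = \int_{0}^{1} u^{a} \, du = \left[\frac{u^{a+1}}{a+1}\right]_0^1 = \frac{1}{a + 1}.$$

Integrating with respect to $a$ gives $I(a) = \log{\left(\frac{3 a}{8} + \frac{3}{8} \right)} + C$.

At $a = \frac{5}{3}$ the integrand is identically $0$, so $I(\frac{5}{3}) = 0$. The closed form gives $0$, hence $C = 0$.

Setting $a = 2$:
$$I = \log{\left(\frac{9}{8} \right)}.$$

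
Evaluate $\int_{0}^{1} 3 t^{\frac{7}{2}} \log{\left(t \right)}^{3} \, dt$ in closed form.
$- \frac{32}{729}$

Consider the simpler parametrised integral
$$J(a) = \int_{0}^{1} 3 t^{a} \, dt = \frac{3}{a + 1}.$$

Differentiating under the integral sign brings down a factor of $\ln t$:
$$\frac{dJ}{da} = \int_{0}^{1} 3 t^{a} \log{\left(t \right)} \, dt = - \frac{3}{\left(a + 1\right)^{2}}.$$

Repeating $3$ times in total — each differentiation brings down another $\ln t$ — gives
$$\frac{d^{3}J}{da^{3}} = \int_{0}^{1} 3 t^{a} \log{\left(t \right)}^{3} \, dt = - \frac{18}{\left(a + 1\right)^{4}},$$
and the integrand here is exactly the target integrand, so $I = - \frac{18}{\left(a + 1\right)^{4}}$.

Setting $a = \frac{7}{2}$:
$$I = - \frac{32}{729}.$$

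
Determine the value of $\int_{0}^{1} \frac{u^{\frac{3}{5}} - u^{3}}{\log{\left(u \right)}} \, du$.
$- \log{\left(5 \right)} + \log{\left(2 \right)}$

Consider the one-parameter family: let $I(a) = \int_{0}^{1} \frac{u^{\frac{3}{5}} - u^{a}}{\log{\left(u \right)}} \, du$.

Since $\dfrac{\partial}{\partial a}\,u^{a} = u^{a} \ln u$, the $\ln u$ in the denominator cancels and
$$\frac{dI}{da} = \int_{0}^{1} -1 u^{a} \, du = -1 \left[\frac{u^{a+1}}{a+1}\right]_0^1 = - \frac{1}{a + 1}.$$

Integrating with respect to $a$ gives $I(a) = - \log{\left(\frac{5 a}{8} + \frac{5}{8} \right)} + C$.

At $a = \frac{3}{5}$ the integrand is identically $0$, so $I(\frac{3}{5}) = 0$. The closed form gives $0$, hence $C = 0$.

Setting $a = 3$:
$$I = - \log{\left(5 \right)} + \log{\left(2 \right)}.$$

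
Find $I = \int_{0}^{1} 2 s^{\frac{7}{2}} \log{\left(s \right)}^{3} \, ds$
$- \frac{64}{2187}$

Consider the simpler parametrised integral
$$J(a) = \int_{0}^{1} 2 s^{a} \, ds = \frac{2}{a + 1}.$$

Differentiating under the integral sign brings down a factor of $\ln s$:
$$\frac{dJ}{da} = \int_{0}^{1} 2 s^{a} \log{\left(s \right)} \, ds = - \frac{2}{\left(a + 1\right)^{2}}.$$

Repeating $3$ times in total — each differentiation brings down another $\ln s$ — gives
$$\frac{d^{3}J}{da^{3}} = \int_{0}^{1} 2 s^{a} \log{\left(s \right)}^{3} \, ds = - \frac{12}{\left(a + 1\right)^{4}},$$
and the integrand here is exactly the target integrand, so $I = - \frac{12}{\left(a + 1\right)^{4}}$.

Setting $a = \frac{7}{2}$:
$$I = - \frac{64}{2187}.$$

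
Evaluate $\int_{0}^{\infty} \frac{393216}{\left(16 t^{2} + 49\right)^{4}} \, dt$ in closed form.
$\frac{15360 \pi}{823543}$

Recall the elementary integral
$$J(a) = \int_{0}^{\infty} \frac{6}{a^{2} + t^{2}} \, dt = \frac{3 \pi}{a}.$$

Differentiating under the integral sign with respect to $a$,
$$\frac{dJ}{da} = \int_{0}^{\infty} - \frac{12 a}{\left(a^{2} + t^{2}\right)^{2}} \, dt = - \frac{3 \pi}{a^{2}},$$
so $\int_{0}^{\infty} \frac{6}{\left(a^{2} + t^{2}\right)^{2}} \, dt = \frac{3 \pi}{2 a^{3}}$.

Repeating — each differentiation of $1/(t^2+a^2)^j$ produces $-2ja/(t^2+a^2)^{j+1}$ — and dividing through by $-2ja$ at each step yields, after $3$ differentiations in total,
$$\int_{0}^{\infty} \frac{6}{\left(a^{2} + t^{2}\right)^{4}} \, dt = \frac{15 \pi}{16 a^{7}}.$$

Setting $a = \frac{7}{4}$:
$$I = \frac{15360 \pi}{823543}.$$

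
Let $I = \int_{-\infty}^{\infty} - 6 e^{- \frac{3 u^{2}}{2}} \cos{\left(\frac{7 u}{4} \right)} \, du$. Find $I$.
$- \frac{2 \sqrt{6} \sqrt{\pi}}{e^{\frac{49}{96}}}$

Treat the cosine frequency as a parameter and define $I(b) = \int_{-\infty}^{\infty} - 6 e^{- \frac{3 u^{2}}{2}} \cos{\left(b u \right)} \, du$.

Differentiating under the integral sign,
$$I'(b) = \int_{-\infty}^{\infty} 6 u e^{- \frac{3 u^{2}}{2}} \sin{\left(b u \right)} \, du.$$

Integrate $\int_{-\infty}^{\infty} u \sin(b u)\, e^{- \frac{3 u^{2}}{2}}\, du$ by parts with $w = \sin(b u)$ and $dv = u\, e^{- \frac{3 u^{2}}{2}}\, du$, giving $v = - \frac{e^{- \frac{3 u^{2}}{2}}}{3}$. The boundary term vanishes and
$$\int_{-\infty}^{\infty} u \sin(b u)\, e^{- \frac{3 u^{2}}{2}}\, du = \frac{b}{3} \int_{-\infty}^{\infty} \cos(b u)\, e^{- \frac{3 u^{2}}{2}}\, du,$$
so $I'(b) = - \frac{b}{3}\, I(b)$.

This is a separable first-order ODE; solving with the initial condition $I(0) = \int_{-\infty}^{\infty} - 6 e^{- \frac{3 u^{2}}{2}}\,du = - 2 \sqrt{6} \sqrt{\pi}$ gives
$$I(b) = - 2 \sqrt{6} \sqrt{\pi} e^{- \frac{b^{2}}{6}}.$$

Setting $b = \frac{7}{4}$:
$$I = - \frac{2 \sqrt{6} \sqrt{\pi}}{e^{\frac{49}{96}}}.$$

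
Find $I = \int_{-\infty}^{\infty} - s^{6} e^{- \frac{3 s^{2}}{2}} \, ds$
$- \frac{5 \sqrt{6} \sqrt{\pi}}{27}$

Begin with the known integral
$$J(a) = \int_{-\infty}^{\infty} - e^{- a s^{2}} \, ds = - \frac{\sqrt{\pi}}{\sqrt{a}}.$$

Differentiating under the integral sign brings down a factor of $(-s^2)$:
$$\frac{dJ}{da} = \int_{-\infty}^{\infty} s^{2} e^{- a s^{2}} \, ds = \frac{\sqrt{\pi}}{2 a^{\frac{3}{2}}}.$$

Repeating $3$ times in total — each differentiation brings down another $(-s^2)$ — gives
$$\frac{d^{3}J}{da^{3}} = \int_{-\infty}^{\infty} s^{6} e^{- a s^{2}} \, ds = \frac{15 \sqrt{\pi}}{8 a^{\frac{7}{2}}},$$
and the integrand here is $(-1)^{3}$ times the target integrand, so $I = (-1)^{3}\,\frac{d^{3}J}{da^{3}} = - \frac{15 \sqrt{\pi}}{8 a^{\frac{7}{2}}}$.

Setting $a = \frac{3}{2}$:
$$I = - \frac{5 \sqrt{6} \sqrt{\pi}}{27}.$$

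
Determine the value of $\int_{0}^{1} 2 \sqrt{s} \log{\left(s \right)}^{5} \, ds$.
$- \frac{5120}{243}$

Begin with the known integral
$$J(a) = \int_{0}^{1} 2 s^{a} \, ds = \frac{2}{a + 1}.$$

Differentiating under the integral sign brings down a factor of $\ln s$:
$$\frac{dJ}{da} = \int_{0}^{1} 2 s^{a} \log{\left(s \right)} \, ds = - \frac{2}{\left(a + 1\right)^{2}}.$$

Repeating $5$ times in total — each differentiation brings down another $\ln s$ — gives
$$\frac{d^{5}J}{da^{5}} = \int_{0}^{1} 2 s^{a} \log{\left(s \right)}^{5} \, ds = - \frac{240}{\left(a + 1\right)^{6}},$$
and the integrand here is exactly the target integrand, so $I = - \frac{240}{\left(a + 1\right)^{6}}$.

Setting $a = \frac{1}{2}$:
$$I = - \frac{5120}{243}.$$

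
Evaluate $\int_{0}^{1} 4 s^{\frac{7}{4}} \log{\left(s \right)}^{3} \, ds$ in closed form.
$- \frac{6144}{14641}$

Start from the elementary integral
$$J(a) = \int_{0}^{1} 4 s^{a} \, ds = \frac{4}{a + 1}.$$

Differentiating under the integral sign brings down a factor of $\ln s$:
$$\frac{dJ}{da} = \int_{0}^{1} 4 s^{a} \log{\left(s \right)} \, ds = - \frac{4}{\left(a + 1\right)^{2}}.$$

Repeating $3$ times in total — each differentiation brings down another $\ln s$ — gives
$$\frac{d^{3}J}{da^{3}} = \int_{0}^{1} 4 s^{a} \log{\left(s \right)}^{3} \, ds = - \frac{24}{\left(a + 1\right)^{4}},$$
and the integrand here is exactly the target integrand, so $I = - \frac{24}{\left(a + 1\right)^{4}}$.

Setting $a = \frac{7}{4}$:
$$I = - \frac{6144}{14641}.$$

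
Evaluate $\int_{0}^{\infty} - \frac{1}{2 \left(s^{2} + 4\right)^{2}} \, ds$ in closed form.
$- \frac{\pi}{64}$

Begin with the known result
$$J(a) = \int_{0}^{\infty} - \frac{1}{2 \left(a^{2} + s^{2}\right)} \, ds = - \frac{\pi}{4 a}.$$

Differentiating under the integral sign with respect to $a$,
$$\frac{dJ}{da} = \int_{0}^{\infty} \frac{a}{\left(a^{2} + s^{2}\right)^{2}} \, ds = \frac{\pi}{4 a^{2}},$$
so $\int_{0}^{\infty} - \frac{1}{2 \left(a^{2} + s^{2}\right)^{2}} \, ds = - \frac{\pi}{8 a^{3}}$.

Setting $a = 2$:
$$I = - \frac{\pi}{64}.$$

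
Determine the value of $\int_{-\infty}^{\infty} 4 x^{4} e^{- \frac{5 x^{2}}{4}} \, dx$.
$\frac{96 \sqrt{5} \sqrt{\pi}}{125}$

Begin with the known integral
$$J(a) = \int_{-\infty}^{\infty} 4 e^{- a x^{2}} \, dx = \frac{4 \sqrt{\pi}}{\sqrt{a}}.$$

Differentiating under the integral sign brings down a factor of $(-x^2)$:
$$\frac{dJ}{da} = \int_{-\infty}^{\infty} - 4 x^{2} e^{- a x^{2}} \, dx = - \frac{2 \sqrt{\pi}}{a^{\frac{3}{2}}}.$$

Repeating twice in total — each differentiation brings down another $(-x^2)$ — gives
$$\frac{d^{2}J}{da^{2}} = \int_{-\infty}^{\infty} 4 x^{4} e^{- a x^{2}} \, dx = \frac{3 \sqrt{\pi}}{a^{\frac{5}{2}}},$$
and the integrand here is exactly the target integrand, so $I = \frac{3 \sqrt{\pi}}{a^{\frac{5}{2}}}$.

Setting $a = \frac{5}{4}$:
$$I = \frac{96 \sqrt{5} \sqrt{\pi}}{125}.$$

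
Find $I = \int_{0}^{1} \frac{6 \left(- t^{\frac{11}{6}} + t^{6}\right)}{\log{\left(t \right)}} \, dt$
$\log{\left(\frac{5489031744}{24137569} \right)}$

Consider the one-parameter family: let $I(a) = \int_{0}^{1} \frac{6 \left(- t^{\frac{11}{6}} + t^{a}\right)}{\log{\left(t \right)}} \, dt$.

Since $\dfrac{\partial}{\partial a}\,t^{a} = t^{a} \ln t$, the $\ln t$ in the denominator cancels and
$$\frac{dI}{da} = \int_{0}^{1} 6 t^{a} \, dt = 6 \left[\frac{t^{a+1}}{a+1}\right]_0^1 = \frac{6}{a + 1}.$$

Integrating with respect to $a$ gives $I(a) = \log{\left(\frac{46656 \left(a + 1\right)^{6}}{24137569} \right)} + C$.

At $a = \frac{11}{6}$ the integrand is identically $0$, so $I(\frac{11}{6}) = 0$. The closed form gives $0$, hence $C = 0$.

Setting $a = 6$:
$$I = \log{\left(\frac{5489031744}{24137569} \right)}.$$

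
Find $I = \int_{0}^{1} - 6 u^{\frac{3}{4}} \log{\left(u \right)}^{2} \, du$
$- \frac{768}{343}$

Begin with the known integral
$$J(a) = \int_{0}^{1} - 6 u^{a} \, du = - \frac{6}{a + 1}.$$

Differentiating under the integral sign brings down a factor of $\ln u$:
$$\frac{dJ}{da} = \int_{0}^{1} - 6 u^{a} \log{\left(u \right)} \, du = \frac{6}{\left(a + 1\right)^{2}}.$$

Repeating twice in total — each differentiation brings down another $\ln u$ — gives
$$\frac{d^{2}J}{da^{2}} = \int_{0}^{1} - 6 u^{a} \log{\left(u \right)}^{2} \, du = - \frac{12}{\left(a + 1\right)^{3}},$$
and the integrand here is exactly the target integrand, so $I = - \frac{12}{\left(a + 1\right)^{3}}$.

Setting $a = \frac{3}{4}$:
$$I = - \frac{768}{343}.$$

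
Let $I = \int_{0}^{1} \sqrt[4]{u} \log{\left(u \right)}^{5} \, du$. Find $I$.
$- \frac{98304}{3125}$

Consider the simpler parametrised integral
$$J(a) = \int_{0}^{1} u^{a} \, du = \frac{1}{a + 1}.$$

Differentiating under the integral sign brings down a factor of $\ln u$:
$$\frac{dJ}{da} = \int_{0}^{1} u^{a} \log{\left(u \right)} \, du = - \frac{1}{\left(a + 1\right)^{2}}.$$

Repeating $5$ times in total — each differentiation brings down another $\ln u$ — gives
$$\frac{d^{5}J}{da^{5}} = \int_{0}^{1} u^{a} \log{\left(u \right)}^{5} \, du = - \frac{120}{\left(a + 1\right)^{6}},$$
and the integrand here is exactly the target integrand, so $I = - \frac{120}{\left(a + 1\right)^{6}}$.

Setting $a = \frac{1}{4}$:
$$I = - \frac{98304}{3125}.$$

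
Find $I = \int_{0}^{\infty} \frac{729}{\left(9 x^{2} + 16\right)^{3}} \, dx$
$\frac{729 \pi}{16384}$

Start from the standard arctangent integral
$$J(a) = \int_{0}^{\infty} \frac{1}{a^{2} + x^{2}} \, dx = \frac{\pi}{2 a}.$$

Differentiating under the integral sign with respect to $a$,
$$\frac{dJ}{da} = \int_{0}^{\infty} - \frac{2 a}{\left(a^{2} + x^{2}\right)^{2}} \, dx = - \frac{\pi}{2 a^{2}},$$
so $\int_{0}^{\infty} \frac{1}{\left(a^{2} + x^{2}\right)^{2}} \, dx = \frac{\pi}{4 a^{3}}$.

Repeating — each differentiation of $1/(x^2+a^2)^j$ produces $-2ja/(x^2+a^2)^{j+1}$ — and dividing through by $-2ja$ at each step yields, after $2$ differentiations in total,
$$\int_{0}^{\infty} \frac{1}{\left(a^{2} + x^{2}\right)^{3}} \, dx = \frac{3 \pi}{16 a^{5}}.$$

Setting $a = \frac{4}{3}$:
$$I = \frac{729 \pi}{16384}.$$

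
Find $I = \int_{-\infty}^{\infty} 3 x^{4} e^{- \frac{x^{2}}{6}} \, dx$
$81 \sqrt{6} \sqrt{\pi}$

Start from the elementary integral
$$J(a) = \int_{-\infty}^{\infty} 3 e^{- a x^{2}} \, dx = \frac{3 \sqrt{\pi}}{\sqrt{a}}.$$

Differentiating under the integral sign brings down a factor of $(-x^2)$:
$$\frac{dJ}{da} = \int_{-\infty}^{\infty} - 3 x^{2} e^{- a x^{2}} \, dx = - \frac{3 \sqrt{\pi}}{2 a^{\frac{3}{2}}}.$$

Repeating twice in total — each differentiation brings down another $(-x^2)$ — gives
$$\frac{d^{2}J}{da^{2}} = \int_{-\infty}^{\infty} 3 x^{4} e^{- a x^{2}} \, dx = \frac{9 \sqrt{\pi}}{4 a^{\frac{5}{2}}},$$
and the integrand here is exactly the target integrand, so $I = \frac{9 \sqrt{\pi}}{4 a^{\frac{5}{2}}}$.

Setting $a = \frac{1}{6}$:
$$I = 81 \sqrt{6} \sqrt{\pi}.$$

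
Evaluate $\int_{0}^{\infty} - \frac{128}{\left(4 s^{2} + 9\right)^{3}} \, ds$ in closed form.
$- \frac{4 \pi}{81}$

Recall the elementary integral
$$J(a) = \int_{0}^{\infty} - \frac{2}{a^{2} + s^{2}} \, ds = - \frac{\pi}{a}.$$

Differentiating under the integral sign with respect to $a$,
$$\frac{dJ}{da} = \int_{0}^{\infty} \frac{4 a}{\left(a^{2} + s^{2}\right)^{2}} \, ds = \frac{\pi}{a^{2}},$$
so $\int_{0}^{\infty} - \frac{2}{\left(a^{2} + s^{2}\right)^{2}} \, ds = - \frac{\pi}{2 a^{3}}$.

Repeating — each differentiation of $1/(s^2+a^2)^j$ produces $-2ja/(s^2+a^2)^{j+1}$ — and dividing through by $-2ja$ at each step yields, after $2$ differentiations in total,
$$\int_{0}^{\infty} - \frac{2}{\left(a^{2} + s^{2}\right)^{3}} \, ds = - \frac{3 \pi}{8 a^{5}}.$$

Setting $a = \frac{3}{2}$:
$$I = - \frac{4 \pi}{81}.$$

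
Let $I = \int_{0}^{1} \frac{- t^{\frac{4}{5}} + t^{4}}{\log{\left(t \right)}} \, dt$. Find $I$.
$\log{\left(\frac{25}{9} \right)}$

Consider the one-parameter family: let $I(a) = \int_{0}^{1} \frac{- t^{\frac{4}{5}} + t^{a}}{\log{\left(t \right)}} \, dt$.

Since $\dfrac{\partial}{\partial a}\,t^{a} = t^{a} \ln t$, the $\ln t$ in the denominator cancels and
$$\frac{dI}{da} = \int_{0}^{1} t^{a} \, dt = \left[\frac{t^{a+1}}{a+1}\right]_0^1 = \frac{1}{a + 1}.$$

Integrating with respect to $a$ gives $I(a) = \log{\left(\frac{5 a}{9} + \frac{5}{9} \right)} + C$.

At $a = \frac{4}{5}$ the integrand is identically $0$, so $I(\frac{4}{5}) = 0$. The closed form gives $0$, hence $C = 0$.

Setting $a = 4$:
$$I = \log{\left(\frac{25}{9} \right)}.$$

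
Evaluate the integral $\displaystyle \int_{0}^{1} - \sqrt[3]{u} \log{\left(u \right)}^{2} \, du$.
$- \frac{27}{32}$

Begin with the known integral
$$J(a) = \int_{0}^{1} - u^{a} \, du = - \frac{1}{a + 1}.$$

Differentiating under the integral sign brings down a factor of $\ln u$:
$$\frac{dJ}{da} = \int_{0}^{1} - u^{a} \log{\left(u \right)} \, du = \frac{1}{\left(a + 1\right)^{2}}.$$

Repeating twice in total — each differentiation brings down another $\ln u$ — gives
$$\frac{d^{2}J}{da^{2}} = \int_{0}^{1} - u^{a} \log{\left(u \right)}^{2} \, du = - \frac{2}{\left(a + 1\right)^{3}},$$
and the integrand here is exactly the target integrand, so $I = - \frac{2}{\left(a + 1\right)^{3}}$.

Setting $a = \frac{1}{3}$:
$$I = - \frac{27}{32}.$$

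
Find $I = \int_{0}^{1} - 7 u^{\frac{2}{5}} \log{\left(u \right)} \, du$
$\frac{25}{7}$

Consider the simpler parametrised integral
$$J(a) = \int_{0}^{1} - 7 u^{a} \, du = - \frac{7}{a + 1}.$$

Differentiating under the integral sign brings down a factor of $\ln u$:
$$\frac{dJ}{da} = \int_{0}^{1} - 7 u^{a} \log{\left(u \right)} \, du = \frac{7}{\left(a + 1\right)^{2}}.$$

The integral on the left is $I$, so $I = \frac{7}{\left(a + 1\right)^{2}}$.

Setting $a = \frac{2}{5}$:
$$I = \frac{25}{7}.$$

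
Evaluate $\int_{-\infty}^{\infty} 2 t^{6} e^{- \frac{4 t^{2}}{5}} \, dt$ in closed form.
$\frac{1875 \sqrt{5} \sqrt{\pi}}{512}$

Start from the elementary integral
$$J(a) = \int_{-\infty}^{\infty} 2 e^{- a t^{2}} \, dt = \frac{2 \sqrt{\pi}}{\sqrt{a}}.$$

Differentiating under the integral sign brings down a factor of $(-t^2)$:
$$\frac{dJ}{da} = \int_{-\infty}^{\infty} - 2 t^{2} e^{- a t^{2}} \, dt = - \frac{\sqrt{\pi}}{a^{\frac{3}{2}}}.$$

Repeating $3$ times in total — each differentiation brings down another $(-t^2)$ — gives
$$\frac{d^{3}J}{da^{3}} = \int_{-\infty}^{\infty} - 2 t^{6} e^{- a t^{2}} \, dt = - \frac{15 \sqrt{\pi}}{4 a^{\frac{7}{2}}},$$
and the integrand here is $(-1)^{3}$ times the target integrand, so $I = (-1)^{3}\,\frac{d^{3}J}{da^{3}} = \frac{15 \sqrt{\pi}}{4 a^{\frac{7}{2}}}$.

Setting $a = \frac{4}{5}$:
$$I = \frac{1875 \sqrt{5} \sqrt{\pi}}{512}.$$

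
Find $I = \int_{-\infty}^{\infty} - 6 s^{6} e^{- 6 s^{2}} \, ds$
$- \frac{5 \sqrt{6} \sqrt{\pi}}{576}$

Start from the elementary integral
$$J(a) = \int_{-\infty}^{\infty} - 6 e^{- a s^{2}} \, ds = - \frac{6 \sqrt{\pi}}{\sqrt{a}}.$$

Differentiating under the integral sign brings down a factor of $(-s^2)$:
$$\frac{dJ}{da} = \int_{-\infty}^{\infty} 6 s^{2} e^{- a s^{2}} \, ds = \frac{3 \sqrt{\pi}}{a^{\frac{3}{2}}}.$$

Repeating $3$ times in total — each differentiation brings down another $(-s^2)$ — gives
$$\frac{d^{3}J}{da^{3}} = \int_{-\infty}^{\infty} 6 s^{6} e^{- a s^{2}} \, ds = \frac{45 \sqrt{\pi}}{4 a^{\frac{7}{2}}},$$
and the integrand here is $(-1)^{3}$ times the target integrand, so $I = (-1)^{3}\,\frac{d^{3}J}{da^{3}} = - \frac{45 \sqrt{\pi}}{4 a^{\frac{7}{2}}}$.

Setting $a = 6$:
$$I = - \frac{5 \sqrt{6} \sqrt{\pi}}{576}.$$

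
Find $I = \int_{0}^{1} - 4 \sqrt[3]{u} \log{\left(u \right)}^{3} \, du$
$\frac{243}{32}$

Consider the simpler parametrised integral
$$J(a) = \int_{0}^{1} - 4 u^{a} \, du = - \frac{4}{a + 1}.$$

Differentiating under the integral sign brings down a factor of $\ln u$:
$$\frac{dJ}{da} = \int_{0}^{1} - 4 u^{a} \log{\left(u \right)} \, du = \frac{4}{\left(a + 1\right)^{2}}.$$

Repeating $3$ times in total — each differentiation brings down another $\ln u$ — gives
$$\frac{d^{3}J}{da^{3}} = \int_{0}^{1} - 4 u^{a} \log{\left(u \right)}^{3} \, du = \frac{24}{\left(a + 1\right)^{4}},$$
and the integrand here is exactly the target integrand, so $I = \frac{24}{\left(a + 1\right)^{4}}$.

Setting $a = \frac{1}{3}$:
$$I = \frac{243}{32}.$$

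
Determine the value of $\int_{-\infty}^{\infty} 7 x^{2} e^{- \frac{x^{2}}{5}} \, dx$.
$\frac{35 \sqrt{5} \sqrt{\pi}}{2}$

Consider the simpler parametrised integral
$$J(a) = \int_{-\infty}^{\infty} 7 e^{- a x^{2}} \, dx = \frac{7 \sqrt{\pi}}{\sqrt{a}}.$$

Differentiating under the integral sign brings down a factor of $(-x^2)$:
$$\frac{dJ}{da} = \int_{-\infty}^{\infty} - 7 x^{2} e^{- a x^{2}} \, dx = - \frac{7 \sqrt{\pi}}{2 a^{\frac{3}{2}}}.$$

The integral on the left is $-I$, so $I = \frac{7 \sqrt{\pi}}{2 a^{\frac{3}{2}}}$.

Setting $a = \frac{1}{5}$:
$$I = \frac{35 \sqrt{5} \sqrt{\pi}}{2}.$$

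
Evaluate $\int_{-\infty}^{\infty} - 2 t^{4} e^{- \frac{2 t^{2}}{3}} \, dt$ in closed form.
$- \frac{27 \sqrt{6} \sqrt{\pi}}{16}$

Consider the simpler parametrised integral
$$J(a) = \int_{-\infty}^{\infty} - 2 e^{- a t^{2}} \, dt = - \frac{2 \sqrt{\pi}}{\sqrt{a}}.$$

Differentiating under the integral sign brings down a factor of $(-t^2)$:
$$\frac{dJ}{da} = \int_{-\infty}^{\infty} 2 t^{2} e^{- a t^{2}} \, dt = \frac{\sqrt{\pi}}{a^{\frac{3}{2}}}.$$

Repeating twice in total — each differentiation brings down another $(-t^2)$ — gives
$$\frac{d^{2}J}{da^{2}} = \int_{-\infty}^{\infty} - 2 t^{4} e^{- a t^{2}} \, dt = - \frac{3 \sqrt{\pi}}{2 a^{\frac{5}{2}}},$$
and the integrand here is exactly the target integrand, so $I = - \frac{3 \sqrt{\pi}}{2 a^{\frac{5}{2}}}$.

Setting $a = \frac{2}{3}$:
$$I = - \frac{27 \sqrt{6} \sqrt{\pi}}{16}.$$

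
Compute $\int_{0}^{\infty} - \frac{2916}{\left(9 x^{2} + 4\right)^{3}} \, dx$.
$- \frac{729 \pi}{128}$

Begin with the known result
$$J(a) = \int_{0}^{\infty} - \frac{4}{a^{2} + x^{2}} \, dx = - \frac{2 \pi}{a}.$$

Differentiating under the integral sign with respect to $a$,
$$\frac{dJ}{da} = \int_{0}^{\infty} \frac{8 a}{\left(a^{2} + x^{2}\right)^{2}} \, dx = \frac{2 \pi}{a^{2}},$$
so $\int_{0}^{\infty} - \frac{4}{\left(a^{2} + x^{2}\right)^{2}} \, dx = - \frac{\pi}{a^{3}}$.

Repeating — each differentiation of $1/(x^2+a^2)^j$ produces $-2ja/(x^2+a^2)^{j+1}$ — and dividing through by $-2ja$ at each step yields, after $2$ differentiations in total,
$$\int_{0}^{\infty} - \frac{4}{\left(a^{2} + x^{2}\right)^{3}} \, dx = - \frac{3 \pi}{4 a^{5}}.$$

Setting $a = \frac{2}{3}$:
$$I = - \frac{729 \pi}{128}.$$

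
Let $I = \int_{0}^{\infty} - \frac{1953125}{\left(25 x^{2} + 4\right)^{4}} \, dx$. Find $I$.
$- \frac{1953125 \pi}{4096}$

Begin with the known result
$$J(a) = \int_{0}^{\infty} - \frac{5}{a^{2} + x^{2}} \, dx = - \frac{5 \pi}{2 a}.$$

Differentiating under the integral sign with respect to $a$,
$$\frac{dJ}{da} = \int_{0}^{\infty} \frac{10 a}{\left(a^{2} + x^{2}\right)^{2}} \, dx = \frac{5 \pi}{2 a^{2}},$$
so $\int_{0}^{\infty} - \frac{5}{\left(a^{2} + x^{2}\right)^{2}} \, dx = - \frac{5 \pi}{4 a^{3}}$.

Repeating — each differentiation of $1/(x^2+a^2)^j$ produces $-2ja/(x^2+a^2)^{j+1}$ — and dividing through by $-2ja$ at each step yields, after $3$ differentiations in total,
$$\int_{0}^{\infty} - \frac{5}{\left(a^{2} + x^{2}\right)^{4}} \, dx = - \frac{25 \pi}{32 a^{7}}.$$

Setting $a = \frac{2}{5}$:
$$I = - \frac{1953125 \pi}{4096}.$$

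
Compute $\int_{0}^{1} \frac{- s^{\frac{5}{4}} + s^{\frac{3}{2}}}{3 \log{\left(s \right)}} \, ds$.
$\log{\left(\frac{\sqrt[3]{30}}{3} \right)}$

Replace the exponent $\frac{5}{4}$ by a parameter $a$: let $I(a) = \int_{0}^{1} \frac{s^{\frac{3}{2}} - s^{a}}{3 \log{\left(s \right)}} \, ds$.

Since $\dfrac{\partial}{\partial a}\,s^{a} = s^{a} \ln s$, the $\ln s$ in the denominator cancels and
$$\frac{dI}{da} = \int_{0}^{1} - \frac{1}{3} s^{a} \, ds = - \frac{1}{3} \left[\frac{s^{a+1}}{a+1}\right]_0^1 = - \frac{1}{3 a + 3}.$$

Integrating with respect to $a$ gives $I(a) = - \frac{\log{\left(a + 1 \right)}}{3} - \frac{\log{\left(2 \right)}}{3} + \frac{\log{\left(5 \right)}}{3} + C$.

At $a = \frac{3}{2}$ the integrand is identically $0$, so $I(\frac{3}{2}) = 0$. The closed form gives $0$, hence $C = 0$.

Setting $a = \frac{5}{4}$:
$$I = \log{\left(\frac{\sqrt[3]{30}}{3} \right)}.$$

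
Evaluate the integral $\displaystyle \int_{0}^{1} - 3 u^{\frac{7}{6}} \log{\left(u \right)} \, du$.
$\frac{108}{169}$

Consider the simpler parametrised integral
$$J(a) = \int_{0}^{1} - 3 u^{a} \, du = - \frac{3}{a + 1}.$$

Differentiating under the integral sign brings down a factor of $\ln u$:
$$\frac{dJ}{da} = \int_{0}^{1} - 3 u^{a} \log{\left(u \right)} \, du = \frac{3}{\left(a + 1\right)^{2}}.$$

The integral on the left is $I$, so $I = \frac{3}{\left(a + 1\right)^{2}}$.

Setting $a = \frac{7}{6}$:
$$I = \frac{108}{169}.$$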